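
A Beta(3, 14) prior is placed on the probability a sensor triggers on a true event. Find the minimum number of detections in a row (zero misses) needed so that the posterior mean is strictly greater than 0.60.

k = 19

After k detections and 0 misses the posterior is Beta(3+k, 14), with mean (3+k)/(3+14+k).
Set (3+k)/(17+k) > 0.60 and solve: k > (0.60·17 − 3)/(1 − 0.60) = 18.000.
The smallest integer exceeding 18.000 is 19.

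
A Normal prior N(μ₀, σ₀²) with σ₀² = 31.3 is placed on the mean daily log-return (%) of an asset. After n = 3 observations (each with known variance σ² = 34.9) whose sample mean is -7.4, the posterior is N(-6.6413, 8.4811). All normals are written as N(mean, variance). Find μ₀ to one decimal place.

With known observation variance, the Normal–Normal posterior has precision τ_n = τ₀ + n/σ² and mean μ_n = (τ₀μ₀ + (n/σ²)x̄)/τ_n.
Here τ₀ = 1/31.3 = 0.031949 and τ_data = 3/34.9 = 0.085960, so τ_n = 0.117909.
Rearranging for μ₀: μ₀ = (μ_n·τ_n − τ_data·x̄)/τ₀ = (-6.6413·0.117909 − 0.085960·-7.4) / 0.031949 = -0.146965/0.031949 ≈ -4.6.

μ₀ = -4.6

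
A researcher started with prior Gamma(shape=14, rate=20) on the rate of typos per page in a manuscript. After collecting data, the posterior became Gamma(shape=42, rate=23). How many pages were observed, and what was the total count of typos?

n = 3 pages with total 28 typos

A Gamma(α, β) prior (rate parametrization) on a Poisson rate with n observations summing to S gives posterior Gamma(α+S, β+n).
Matching: Σxᵢ = 42 − 14 = 28 and n = 23 − 20 = 3.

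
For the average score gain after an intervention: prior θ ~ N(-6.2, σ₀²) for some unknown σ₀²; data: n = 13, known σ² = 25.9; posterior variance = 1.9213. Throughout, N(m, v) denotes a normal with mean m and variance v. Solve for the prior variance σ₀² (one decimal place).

For the Normal–Normal model with known σ², precisions add: τ_n = τ₀ + n/σ².
So 1/σ₀² = 1/1.9213 − 13/25.9 = 0.520481 − 0.501931 = 0.018550.
Hence σ₀² = 1/0.018550 ≈ 53.9.

σ₀² = 53.9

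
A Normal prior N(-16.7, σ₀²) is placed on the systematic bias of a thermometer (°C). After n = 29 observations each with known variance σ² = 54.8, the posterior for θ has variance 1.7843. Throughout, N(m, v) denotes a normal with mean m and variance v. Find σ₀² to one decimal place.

σ₀² = 32.0

For the Normal–Normal model with known σ², precisions add: τ_n = τ₀ + n/σ².
So 1/σ₀² = 1/1.7843 − 29/54.8 = 0.560444 − 0.529197 = 0.031247.
Hence σ₀² = 1/0.031247 ≈ 32.0.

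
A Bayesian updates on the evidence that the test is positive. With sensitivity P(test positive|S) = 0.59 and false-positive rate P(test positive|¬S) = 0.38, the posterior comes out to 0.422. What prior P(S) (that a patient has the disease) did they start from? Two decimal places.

In odds form, posterior odds = prior odds × likelihood ratio, so prior odds = posterior odds ÷ LR.
Posterior odds = 0.422/(1−0.422) = 0.7301. LR = 0.59/0.38 = 1.5526.
Prior odds = 0.7301/1.5526 = 0.4702, so P(S) = 0.4702/(1+0.4702) ≈ 0.32.

P(S) = 0.32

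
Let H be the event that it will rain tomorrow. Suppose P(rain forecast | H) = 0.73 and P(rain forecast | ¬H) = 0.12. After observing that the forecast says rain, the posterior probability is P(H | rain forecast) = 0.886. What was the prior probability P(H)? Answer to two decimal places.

In odds form, posterior odds = prior odds × likelihood ratio, so prior odds = posterior odds ÷ LR.
Posterior odds = 0.886/(1−0.886) = 7.7719. LR = 0.73/0.12 = 6.0833.
Prior odds = 7.7719/6.0833 = 1.2776, so P(H) = 1.2776/(1+1.2776) ≈ 0.56.

P(H) = 0.56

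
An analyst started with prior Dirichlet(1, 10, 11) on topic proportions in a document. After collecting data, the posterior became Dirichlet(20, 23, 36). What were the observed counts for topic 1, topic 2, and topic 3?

For a Dirichlet(α) prior with multinomial counts c, the posterior is Dirichlet(α + c) componentwise.
Counts are posterior − prior componentwise: 20−1=19, 23−10=13, 36−11=25.

counts (19, 13, 25)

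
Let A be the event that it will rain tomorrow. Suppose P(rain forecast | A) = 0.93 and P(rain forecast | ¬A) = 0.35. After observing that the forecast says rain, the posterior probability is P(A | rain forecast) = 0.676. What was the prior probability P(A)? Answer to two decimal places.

P(A) = 0.44

In odds form, posterior odds = prior odds × likelihood ratio, so prior odds = posterior odds ÷ LR.
Posterior odds = 0.676/(1−0.676) = 2.0864. LR = 0.93/0.35 = 2.6571.
Prior odds = 2.0864/2.6571 = 0.7852, so P(A) = 0.7852/(1+0.7852) ≈ 0.44.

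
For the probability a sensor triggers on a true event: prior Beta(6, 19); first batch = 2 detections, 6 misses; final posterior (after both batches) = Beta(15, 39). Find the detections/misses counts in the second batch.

Sequential conjugate updates are equivalent to a single update on the pooled data, so total successes = posterior α − prior α and total failures = posterior β − prior β.
Total across both batches: 15−6=9 detections, 39−19=20 misses.
Subtract the first batch: 9−2=7 detections and 20−6=14 misses.

7 detections and 14 misses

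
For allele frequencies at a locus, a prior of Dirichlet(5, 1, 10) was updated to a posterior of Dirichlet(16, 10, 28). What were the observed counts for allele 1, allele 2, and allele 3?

For a Dirichlet(α) prior with multinomial counts c, the posterior is Dirichlet(α + c) componentwise.
Counts are posterior − prior componentwise: 16−5=11, 10−1=9, 28−10=18.

counts (11, 9, 18)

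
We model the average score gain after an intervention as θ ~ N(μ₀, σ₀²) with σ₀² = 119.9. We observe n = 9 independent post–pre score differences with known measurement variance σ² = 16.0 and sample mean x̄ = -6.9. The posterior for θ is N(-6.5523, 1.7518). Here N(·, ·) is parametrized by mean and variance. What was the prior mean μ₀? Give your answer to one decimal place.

The posterior mean is a precision-weighted average: μ_n = (τ₀μ₀ + τ_data·x̄)/(τ₀+τ_data), with τ₀=1/σ₀² and τ_data=n/σ².
Here τ₀ = 1/119.9 = 0.008340 and τ_data = 9/16.0 = 0.562500, so τ_n = 0.570840.
Rearranging for μ₀: μ₀ = (μ_n·τ_n − τ_data·x̄)/τ₀ = (-6.5523·0.570840 − 0.562500·-6.9) / 0.008340 = 0.140935/0.008340 ≈ 16.9.

μ₀ = 16.9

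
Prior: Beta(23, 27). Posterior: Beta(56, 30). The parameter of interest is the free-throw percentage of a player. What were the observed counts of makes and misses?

33 makes and 3 misses

Under Beta–binomial conjugacy the posterior parameters are (a+s, b+f).
Match parameters: s=56−23=33, f=30−27=3.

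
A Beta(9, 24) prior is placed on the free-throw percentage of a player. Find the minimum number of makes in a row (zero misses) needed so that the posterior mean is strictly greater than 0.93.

After k makes and 0 misses the posterior is Beta(9+k, 24), with mean (9+k)/(9+24+k).
Set (9+k)/(33+k) > 0.93 and solve: k > (0.93·33 − 9)/(1 − 0.93) = 309.857.
The smallest integer exceeding 309.857 is 310, and checking k=310: (319)/(343) = 0.9300 > 0.93.

k = 310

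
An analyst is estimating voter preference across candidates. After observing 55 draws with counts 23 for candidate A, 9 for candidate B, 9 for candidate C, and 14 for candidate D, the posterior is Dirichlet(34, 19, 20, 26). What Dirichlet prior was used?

Dirichlet(11, 10, 11, 12)

For a Dirichlet(α) prior with multinomial counts c, the posterior is Dirichlet(α + c) componentwise.
Subtract each count from the matching posterior parameter: 34−23=11, 19−9=10, 20−9=11, 26−14=12.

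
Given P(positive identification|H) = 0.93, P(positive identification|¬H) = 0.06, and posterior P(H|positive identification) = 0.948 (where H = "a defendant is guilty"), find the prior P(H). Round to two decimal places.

P(H) = 0.54

Bayes' rule in odds form gives O(H|E) = O(H)·[P(E|H)/P(E|¬H)], hence O(H) = O(H|E)/LR.
Posterior odds = 0.948/(1−0.948) = 18.2308. LR = 0.93/0.06 = 15.5000.
Prior odds = 18.2308/15.5000 = 1.1762, so P(H) = 1.1762/(1+1.1762) ≈ 0.54.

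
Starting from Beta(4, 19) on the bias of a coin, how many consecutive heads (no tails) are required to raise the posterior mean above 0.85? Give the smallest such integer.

k = 104

After k heads and 0 tails the posterior is Beta(4+k, 19), with mean (4+k)/(4+19+k).
Set (4+k)/(23+k) > 0.85 and solve: k > (0.85·23 − 4)/(1 − 0.85) = 103.667.
The smallest integer exceeding 103.667 is 104, and checking k=104: (108)/(127) = 0.8504 > 0.85.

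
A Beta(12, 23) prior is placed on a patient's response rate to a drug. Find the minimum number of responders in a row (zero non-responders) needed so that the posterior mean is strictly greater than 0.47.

k = 9

After k responders and 0 non-responders the posterior is Beta(12+k, 23), with mean (12+k)/(12+23+k).
Set (12+k)/(35+k) > 0.47 and solve: k > (0.47·35 − 12)/(1 − 0.47) = 8.396.
The smallest integer exceeding 8.396 is 9, and checking k=9: (21)/(44) = 0.4773 > 0.47.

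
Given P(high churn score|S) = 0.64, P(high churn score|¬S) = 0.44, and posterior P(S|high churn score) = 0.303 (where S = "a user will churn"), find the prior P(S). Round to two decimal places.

Bayes' rule in odds form gives O(S|E) = O(S)·[P(E|S)/P(E|¬S)], hence O(S) = O(S|E)/LR.
Posterior odds = 0.303/(1−0.303) = 0.4347. LR = 0.64/0.44 = 1.4545.
Prior odds = 0.4347/1.4545 = 0.2989, so P(S) = 0.2989/(1+0.2989) ≈ 0.23.

P(S) = 0.23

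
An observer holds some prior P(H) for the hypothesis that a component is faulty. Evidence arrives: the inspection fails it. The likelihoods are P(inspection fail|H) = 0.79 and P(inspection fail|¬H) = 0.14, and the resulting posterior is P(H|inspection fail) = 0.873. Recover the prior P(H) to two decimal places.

P(H) = 0.55

Bayes' rule in odds form gives O(H|E) = O(H)·[P(E|H)/P(E|¬H)], hence O(H) = O(H|E)/LR.
Posterior odds = 0.873/(1−0.873) = 6.8740. LR = 0.79/0.14 = 5.6429.
Prior odds = 6.8740/5.6429 = 1.2182, so P(H) = 1.2182/(1+1.2182) ≈ 0.55.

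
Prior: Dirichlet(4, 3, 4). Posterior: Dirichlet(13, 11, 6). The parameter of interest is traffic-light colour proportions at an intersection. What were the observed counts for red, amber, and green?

counts (9, 8, 2)

For a Dirichlet(α) prior with multinomial counts c, the posterior is Dirichlet(α + c) componentwise.
Counts are posterior − prior componentwise: 13−4=9, 11−3=8, 6−4=2.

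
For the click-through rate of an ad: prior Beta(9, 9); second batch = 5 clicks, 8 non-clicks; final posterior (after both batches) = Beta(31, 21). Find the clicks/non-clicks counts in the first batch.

Sequential conjugate updates are equivalent to a single update on the pooled data, so total successes = posterior α − prior α and total failures = posterior β − prior β.
Total across both batches: 31−9=22 clicks, 21−9=12 non-clicks.
Subtract the second batch: 22−5=17 clicks and 12−8=4 non-clicks.

17 clicks and 4 non-clicks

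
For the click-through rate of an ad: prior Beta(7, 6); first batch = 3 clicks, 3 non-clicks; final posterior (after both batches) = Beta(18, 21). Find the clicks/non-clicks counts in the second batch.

8 clicks and 12 non-clicks

Because Beta–binomial updating is additive in the counts, the combined data contributed (α_post−α_prior, β_post−β_prior) successes and failures.
Total across both batches: 18−7=11 clicks, 21−6=15 non-clicks.
Subtract the first batch: 11−3=8 clicks and 15−3=12 non-clicks.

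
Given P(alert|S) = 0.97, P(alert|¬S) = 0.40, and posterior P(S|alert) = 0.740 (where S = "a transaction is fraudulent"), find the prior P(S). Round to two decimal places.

P(S) = 0.54

In odds form, posterior odds = prior odds × likelihood ratio, so prior odds = posterior odds ÷ LR.
Posterior odds = 0.740/(1−0.740) = 2.8462. LR = 0.97/0.40 = 2.4250.
Prior odds = 2.8462/2.4250 = 1.1737, so P(S) = 1.1737/(1+1.1737) ≈ 0.54.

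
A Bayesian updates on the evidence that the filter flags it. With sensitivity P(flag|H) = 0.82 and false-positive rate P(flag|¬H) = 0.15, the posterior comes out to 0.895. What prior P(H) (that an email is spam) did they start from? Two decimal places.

P(H) = 0.61

In odds form, posterior odds = prior odds × likelihood ratio, so prior odds = posterior odds ÷ LR.
Posterior odds = 0.895/(1−0.895) = 8.5238. LR = 0.82/0.15 = 5.4667.
Prior odds = 8.5238/5.4667 = 1.5592, so P(H) = 1.5592/(1+1.5592) ≈ 0.61.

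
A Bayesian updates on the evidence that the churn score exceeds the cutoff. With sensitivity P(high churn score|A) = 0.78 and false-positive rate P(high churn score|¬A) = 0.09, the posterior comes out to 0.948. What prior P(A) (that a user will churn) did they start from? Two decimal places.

In odds form, posterior odds = prior odds × likelihood ratio, so prior odds = posterior odds ÷ LR.
Posterior odds = 0.948/(1−0.948) = 18.2308. LR = 0.78/0.09 = 8.6667.
Prior odds = 18.2308/8.6667 = 2.1035, so P(A) = 2.1035/(1+2.1035) ≈ 0.68.

P(A) = 0.68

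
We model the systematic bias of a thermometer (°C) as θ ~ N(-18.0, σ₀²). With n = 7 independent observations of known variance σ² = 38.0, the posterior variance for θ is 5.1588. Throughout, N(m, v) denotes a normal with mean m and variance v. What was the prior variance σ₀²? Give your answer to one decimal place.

Posterior precision equals prior precision plus data precision: 1/σ_n² = 1/σ₀² + n/σ².
So 1/σ₀² = 1/5.1588 − 7/38.0 = 0.193844 − 0.184211 = 0.009633.
Hence σ₀² = 1/0.009633 ≈ 103.8.

σ₀² = 103.8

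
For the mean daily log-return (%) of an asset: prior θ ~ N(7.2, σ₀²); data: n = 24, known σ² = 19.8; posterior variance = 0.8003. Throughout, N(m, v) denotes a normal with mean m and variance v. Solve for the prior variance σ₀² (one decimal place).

Posterior precision equals prior precision plus data precision: 1/σ_n² = 1/σ₀² + n/σ².
So 1/σ₀² = 1/0.8003 − 24/19.8 = 1.249531 − 1.212121 = 0.037410.
Hence σ₀² = 1/0.037410 ≈ 26.7.

σ₀² = 26.7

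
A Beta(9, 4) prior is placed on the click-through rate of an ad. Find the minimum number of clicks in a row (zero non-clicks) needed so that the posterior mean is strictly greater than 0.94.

After k clicks and 0 non-clicks the posterior is Beta(9+k, 4), with mean (9+k)/(9+4+k).
Set (9+k)/(13+k) > 0.94 and solve: k > (0.94·13 − 9)/(1 − 0.94) = 53.667.
The smallest integer exceeding 53.667 is 54.

k = 54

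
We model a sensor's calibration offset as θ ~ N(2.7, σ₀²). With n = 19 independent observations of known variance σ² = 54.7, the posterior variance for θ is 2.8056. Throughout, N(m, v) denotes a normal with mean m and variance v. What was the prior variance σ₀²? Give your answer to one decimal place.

For the Normal–Normal model with known σ², precisions add: τ_n = τ₀ + n/σ².
So 1/σ₀² = 1/2.8056 − 19/54.7 = 0.356430 − 0.347349 = 0.009081.
Hence σ₀² = 1/0.009081 ≈ 110.1.

σ₀² = 110.1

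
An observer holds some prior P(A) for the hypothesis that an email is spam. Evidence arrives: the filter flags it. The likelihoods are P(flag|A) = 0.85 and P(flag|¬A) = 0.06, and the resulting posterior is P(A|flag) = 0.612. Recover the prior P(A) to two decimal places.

Bayes' rule in odds form gives O(A|E) = O(A)·[P(E|A)/P(E|¬A)], hence O(A) = O(A|E)/LR.
Posterior odds = 0.612/(1−0.612) = 1.5773. LR = 0.85/0.06 = 14.1667.
Prior odds = 1.5773/14.1667 = 0.1113, so P(A) = 0.1113/(1+0.1113) ≈ 0.10.

P(A) = 0.10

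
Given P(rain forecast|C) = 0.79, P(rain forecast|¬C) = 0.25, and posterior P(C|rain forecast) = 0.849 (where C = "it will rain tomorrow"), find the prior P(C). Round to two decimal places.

Bayes' rule in odds form gives O(C|E) = O(C)·[P(E|C)/P(E|¬C)], hence O(C) = O(C|E)/LR.
Posterior odds = 0.849/(1−0.849) = 5.6225. LR = 0.79/0.25 = 3.1600.
Prior odds = 5.6225/3.1600 = 1.7793, so P(C) = 1.7793/(1+1.7793) ≈ 0.64.

P(C) = 0.64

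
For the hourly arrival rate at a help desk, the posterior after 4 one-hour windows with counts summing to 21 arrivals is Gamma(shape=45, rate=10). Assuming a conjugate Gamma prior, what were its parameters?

A Gamma(α, β) prior (rate parametrization) on a Poisson rate with n observations summing to S gives posterior Gamma(α+S, β+n).
So α = 45 − 21 = 24 and β = 10 − 4 = 6.

Gamma(shape=24, rate=6)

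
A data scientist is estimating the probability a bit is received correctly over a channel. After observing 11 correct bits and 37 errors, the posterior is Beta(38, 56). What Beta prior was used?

Beta(27, 19)

Beta is conjugate to the binomial likelihood: posterior = Beta(a+s, b+f).
Subtract the data counts: 38−11=27, 56−37=19.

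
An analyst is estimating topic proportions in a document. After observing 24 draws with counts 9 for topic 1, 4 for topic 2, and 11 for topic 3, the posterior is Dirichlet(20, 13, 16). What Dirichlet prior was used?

Dirichlet(11, 9, 5)

For a Dirichlet(α) prior with multinomial counts c, the posterior is Dirichlet(α + c) componentwise.
Subtract each count from the matching posterior parameter: 20−9=11, 13−4=9, 16−11=5.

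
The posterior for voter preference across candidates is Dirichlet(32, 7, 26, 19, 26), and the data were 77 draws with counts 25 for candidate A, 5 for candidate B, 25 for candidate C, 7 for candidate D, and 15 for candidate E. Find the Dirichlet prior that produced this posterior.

For a Dirichlet(α) prior with multinomial counts c, the posterior is Dirichlet(α + c) componentwise.
Subtract each count from the matching posterior parameter: 32−25=7, 7−5=2, 26−25=1, 19−7=12, 26−15=11.

Dirichlet(7, 2, 1, 12, 11)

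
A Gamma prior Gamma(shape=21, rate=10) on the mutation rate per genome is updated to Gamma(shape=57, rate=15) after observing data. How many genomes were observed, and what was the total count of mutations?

Gamma–Poisson conjugacy: posterior shape = α + Σxᵢ, posterior rate = β + n.
Matching: Σxᵢ = 57 − 21 = 36 and n = 15 − 10 = 5.

n = 5 genomes with total 36 mutations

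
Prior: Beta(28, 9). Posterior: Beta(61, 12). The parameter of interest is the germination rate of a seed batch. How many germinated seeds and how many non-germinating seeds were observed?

33 germinated seeds and 3 non-germinating seeds

Beta is conjugate to the binomial likelihood: posterior = Beta(a+s, b+f).
Match parameters: s=61−28=33, f=12−9=3.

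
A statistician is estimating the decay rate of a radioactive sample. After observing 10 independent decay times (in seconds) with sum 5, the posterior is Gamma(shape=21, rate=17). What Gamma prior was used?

Gamma–exponential conjugacy: posterior shape = α + n, posterior rate = β + Σtᵢ.
So α = 21 − 10 = 11 and β = 17 − 5 = 12.

Gamma(shape=11, rate=12)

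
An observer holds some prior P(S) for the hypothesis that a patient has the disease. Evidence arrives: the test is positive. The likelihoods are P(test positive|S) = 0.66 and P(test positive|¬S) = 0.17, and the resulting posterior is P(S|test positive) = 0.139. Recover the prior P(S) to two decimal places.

P(S) = 0.04

In odds form, posterior odds = prior odds × likelihood ratio, so prior odds = posterior odds ÷ LR.
Posterior odds = 0.139/(1−0.139) = 0.1614. LR = 0.66/0.17 = 3.8824.
Prior odds = 0.1614/3.8824 = 0.0416, so P(S) = 0.0416/(1+0.0416) ≈ 0.04.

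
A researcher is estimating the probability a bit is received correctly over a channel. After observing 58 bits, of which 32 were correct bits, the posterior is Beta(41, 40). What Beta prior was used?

Beta(9, 14)

Beta is conjugate to the binomial likelihood: posterior = Beta(α+s, β+f).
So α = 41 − 32 = 9 and β = 40 − 26 = 14.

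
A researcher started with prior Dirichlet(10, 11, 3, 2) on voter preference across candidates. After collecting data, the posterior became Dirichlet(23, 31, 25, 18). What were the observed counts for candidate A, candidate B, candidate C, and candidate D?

For a Dirichlet(α) prior with multinomial counts c, the posterior is Dirichlet(α + c) componentwise.
Counts are posterior − prior componentwise: 23−10=13, 31−11=20, 25−3=22, 18−2=16.

counts (13, 20, 22, 16)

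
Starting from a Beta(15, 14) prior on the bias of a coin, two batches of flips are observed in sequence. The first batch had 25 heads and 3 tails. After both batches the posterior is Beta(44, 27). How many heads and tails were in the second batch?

Sequential conjugate updates are equivalent to a single update on the pooled data, so total successes = posterior α − prior α and total failures = posterior β − prior β.
Total across both batches: 44−15=29 heads, 27−14=13 tails.
Subtract the first batch: 29−25=4 heads and 13−3=10 tails.

4 heads and 10 tails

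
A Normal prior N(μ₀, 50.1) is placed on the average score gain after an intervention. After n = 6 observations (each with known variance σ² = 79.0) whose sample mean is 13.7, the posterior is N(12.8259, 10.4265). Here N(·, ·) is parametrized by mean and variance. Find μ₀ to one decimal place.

The posterior mean is a precision-weighted average: μ_n = (τ₀μ₀ + τ_data·x̄)/(τ₀+τ_data), with τ₀=1/σ₀² and τ_data=n/σ².
Here τ₀ = 1/50.1 = 0.019960 and τ_data = 6/79.0 = 0.075949, so τ_n = 0.095909.
Rearranging for μ₀: μ₀ = (μ_n·τ_n − τ_data·x̄)/τ₀ = (12.8259·0.095909 − 0.075949·13.7) / 0.019960 = 0.189618/0.019960 ≈ 9.5.

μ₀ = 9.5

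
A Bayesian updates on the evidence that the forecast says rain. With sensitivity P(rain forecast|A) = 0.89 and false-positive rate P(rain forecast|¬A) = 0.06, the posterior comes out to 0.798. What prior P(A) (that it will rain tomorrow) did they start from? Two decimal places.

P(A) = 0.21

Bayes' rule in odds form gives O(A|E) = O(A)·[P(E|A)/P(E|¬A)], hence O(A) = O(A|E)/LR.
Posterior odds = 0.798/(1−0.798) = 3.9505. LR = 0.89/0.06 = 14.8333.
Prior odds = 3.9505/14.8333 = 0.2663, so P(A) = 0.2663/(1+0.2663) ≈ 0.21.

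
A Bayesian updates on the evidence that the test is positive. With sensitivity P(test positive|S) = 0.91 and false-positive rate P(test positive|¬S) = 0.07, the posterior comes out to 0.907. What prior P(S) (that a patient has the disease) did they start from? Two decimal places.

P(S) = 0.43

In odds form, posterior odds = prior odds × likelihood ratio, so prior odds = posterior odds ÷ LR.
Posterior odds = 0.907/(1−0.907) = 9.7527. LR = 0.91/0.07 = 13.0000.
Prior odds = 9.7527/13.0000 = 0.7502, so P(S) = 0.7502/(1+0.7502) ≈ 0.43.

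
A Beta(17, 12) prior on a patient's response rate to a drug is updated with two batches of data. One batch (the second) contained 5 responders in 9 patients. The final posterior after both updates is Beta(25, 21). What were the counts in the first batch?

3 responders and 5 non-responders

Because Beta–binomial updating is additive in the counts, the combined data contributed (α_post−α_prior, β_post−β_prior) successes and failures.
Total across both batches: 25−17=8 responders, 21−12=9 non-responders.
Subtract the second batch: 8−5=3 responders and 9−4=5 non-responders.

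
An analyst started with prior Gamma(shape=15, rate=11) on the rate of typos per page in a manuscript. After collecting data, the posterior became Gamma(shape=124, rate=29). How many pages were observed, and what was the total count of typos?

Gamma–Poisson conjugacy: posterior shape = α + Σxᵢ, posterior rate = β + n.
Matching: Σxᵢ = 124 − 15 = 109 and n = 29 − 11 = 18.

n = 18 pages with total 109 typos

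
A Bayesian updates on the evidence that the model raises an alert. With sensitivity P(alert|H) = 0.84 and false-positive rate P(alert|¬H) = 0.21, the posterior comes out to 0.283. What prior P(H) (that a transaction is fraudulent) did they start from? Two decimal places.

Bayes' rule in odds form gives O(H|E) = O(H)·[P(E|H)/P(E|¬H)], hence O(H) = O(H|E)/LR.
Posterior odds = 0.283/(1−0.283) = 0.3947. LR = 0.84/0.21 = 4.0000.
Prior odds = 0.3947/4.0000 = 0.0987, so P(H) = 0.0987/(1+0.0987) ≈ 0.09.

P(H) = 0.09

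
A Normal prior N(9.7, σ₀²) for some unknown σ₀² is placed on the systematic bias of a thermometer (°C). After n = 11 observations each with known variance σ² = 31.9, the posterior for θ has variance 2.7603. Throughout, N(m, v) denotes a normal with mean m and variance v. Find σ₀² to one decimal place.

For the Normal–Normal model with known σ², precisions add: τ_n = τ₀ + n/σ².
So 1/σ₀² = 1/2.7603 − 11/31.9 = 0.362279 − 0.344828 = 0.017451.
Hence σ₀² = 1/0.017451 ≈ 57.3.

σ₀² = 57.3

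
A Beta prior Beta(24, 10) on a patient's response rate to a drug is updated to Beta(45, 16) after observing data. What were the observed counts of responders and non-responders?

A Beta(α, β) prior with s successes and f failures in binomial data gives a Beta(α+s, β+f) posterior.
So s = 45 − 24 = 21 and f = 16 − 10 = 6.

21 responders and 6 non-responders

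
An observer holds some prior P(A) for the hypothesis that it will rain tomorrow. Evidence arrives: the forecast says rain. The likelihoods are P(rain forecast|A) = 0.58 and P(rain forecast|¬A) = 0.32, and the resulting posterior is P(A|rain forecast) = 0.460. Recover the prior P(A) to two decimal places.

P(A) = 0.32

Bayes' rule in odds form gives O(A|E) = O(A)·[P(E|A)/P(E|¬A)], hence O(A) = O(A|E)/LR.
Posterior odds = 0.460/(1−0.460) = 0.8519. LR = 0.58/0.32 = 1.8125.
Prior odds = 0.8519/1.8125 = 0.4700, so P(A) = 0.4700/(1+0.4700) ≈ 0.32.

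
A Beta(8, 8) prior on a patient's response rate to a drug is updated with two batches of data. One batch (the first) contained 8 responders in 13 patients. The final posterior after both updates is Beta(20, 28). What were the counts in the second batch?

Because Beta–binomial updating is additive in the counts, the combined data contributed (α_post−α_prior, β_post−β_prior) successes and failures.
Total across both batches: 20−8=12 responders, 28−8=20 non-responders.
Subtract the first batch: 12−8=4 responders and 20−5=15 non-responders.

4 responders and 15 non-responders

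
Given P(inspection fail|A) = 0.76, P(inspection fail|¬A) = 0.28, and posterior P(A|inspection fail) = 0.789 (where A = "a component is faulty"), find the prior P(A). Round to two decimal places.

Bayes' rule in odds form gives O(A|E) = O(A)·[P(E|A)/P(E|¬A)], hence O(A) = O(A|E)/LR.
Posterior odds = 0.789/(1−0.789) = 3.7393. LR = 0.76/0.28 = 2.7143.
Prior odds = 3.7393/2.7143 = 1.3776, so P(A) = 1.3776/(1+1.3776) ≈ 0.58.

P(A) = 0.58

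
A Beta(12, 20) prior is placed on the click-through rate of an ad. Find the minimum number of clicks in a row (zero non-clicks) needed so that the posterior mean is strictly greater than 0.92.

k = 219

After k clicks and 0 non-clicks the posterior is Beta(12+k, 20), with mean (12+k)/(12+20+k).
Set (12+k)/(32+k) > 0.92 and solve: k > (0.92·32 − 12)/(1 − 0.92) = 218.000.
The smallest integer exceeding 218.000 is 219, and checking k=219: (231)/(251) = 0.9203 > 0.92.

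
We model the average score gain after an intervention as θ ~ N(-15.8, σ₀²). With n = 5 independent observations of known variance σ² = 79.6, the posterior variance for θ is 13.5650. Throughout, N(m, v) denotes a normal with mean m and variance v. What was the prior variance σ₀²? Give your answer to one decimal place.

σ₀² = 91.7

For the Normal–Normal model with known σ², precisions add: τ_n = τ₀ + n/σ².
So 1/σ₀² = 1/13.5650 − 5/79.6 = 0.073719 − 0.062814 = 0.010905.
Hence σ₀² = 1/0.010905 ≈ 91.7.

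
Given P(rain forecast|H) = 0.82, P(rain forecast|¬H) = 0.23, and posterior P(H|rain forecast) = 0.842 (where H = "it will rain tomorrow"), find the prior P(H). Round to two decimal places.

Bayes' rule in odds form gives O(H|E) = O(H)·[P(E|H)/P(E|¬H)], hence O(H) = O(H|E)/LR.
Posterior odds = 0.842/(1−0.842) = 5.3291. LR = 0.82/0.23 = 3.5652.
Prior odds = 5.3291/3.5652 = 1.4948, so P(H) = 1.4948/(1+1.4948) ≈ 0.60.

P(H) = 0.60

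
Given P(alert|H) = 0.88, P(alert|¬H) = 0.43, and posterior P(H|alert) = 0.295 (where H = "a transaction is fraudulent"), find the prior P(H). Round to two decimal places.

Bayes' rule in odds form gives O(H|E) = O(H)·[P(E|H)/P(E|¬H)], hence O(H) = O(H|E)/LR.
Posterior odds = 0.295/(1−0.295) = 0.4184. LR = 0.88/0.43 = 2.0465.
Prior odds = 0.4184/2.0465 = 0.2044, so P(H) = 0.2044/(1+0.2044) ≈ 0.17.

P(H) = 0.17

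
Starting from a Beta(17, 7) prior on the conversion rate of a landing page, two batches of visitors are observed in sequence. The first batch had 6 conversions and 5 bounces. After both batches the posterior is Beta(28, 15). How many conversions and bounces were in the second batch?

Because Beta–binomial updating is additive in the counts, the combined data contributed (α_post−α_prior, β_post−β_prior) successes and failures.
Total across both batches: 28−17=11 conversions, 15−7=8 bounces.
Subtract the first batch: 11−6=5 conversions and 8−5=3 bounces.

5 conversions and 3 bounces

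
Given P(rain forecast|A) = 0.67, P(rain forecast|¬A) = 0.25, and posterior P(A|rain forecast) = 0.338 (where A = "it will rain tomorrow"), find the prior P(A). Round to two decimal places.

P(A) = 0.16

Bayes' rule in odds form gives O(A|E) = O(A)·[P(E|A)/P(E|¬A)], hence O(A) = O(A|E)/LR.
Posterior odds = 0.338/(1−0.338) = 0.5106. LR = 0.67/0.25 = 2.6800.
Prior odds = 0.5106/2.6800 = 0.1905, so P(A) = 0.1905/(1+0.1905) ≈ 0.16.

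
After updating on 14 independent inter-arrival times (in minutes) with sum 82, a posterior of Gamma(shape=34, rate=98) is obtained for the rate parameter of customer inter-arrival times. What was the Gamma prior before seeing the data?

Gamma(shape=20, rate=16)

For an exponential likelihood with a Gamma(α, β) prior on the rate, n observations with total T give posterior Gamma(α+n, β+T).
So α = 34 − 14 = 20 and β = 98 − 82 = 16.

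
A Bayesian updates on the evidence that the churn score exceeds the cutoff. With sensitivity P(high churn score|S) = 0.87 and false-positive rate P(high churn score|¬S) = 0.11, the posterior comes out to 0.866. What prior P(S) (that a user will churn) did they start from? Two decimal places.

P(S) = 0.45

Bayes' rule in odds form gives O(S|E) = O(S)·[P(E|S)/P(E|¬S)], hence O(S) = O(S|E)/LR.
Posterior odds = 0.866/(1−0.866) = 6.4627. LR = 0.87/0.11 = 7.9091.
Prior odds = 6.4627/7.9091 = 0.8171, so P(S) = 0.8171/(1+0.8171) ≈ 0.45.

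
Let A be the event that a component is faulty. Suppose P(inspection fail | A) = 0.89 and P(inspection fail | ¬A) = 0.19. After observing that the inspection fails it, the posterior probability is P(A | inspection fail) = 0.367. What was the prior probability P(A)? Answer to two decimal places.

P(A) = 0.11

In odds form, posterior odds = prior odds × likelihood ratio, so prior odds = posterior odds ÷ LR.
Posterior odds = 0.367/(1−0.367) = 0.5798. LR = 0.89/0.19 = 4.6842.
Prior odds = 0.5798/4.6842 = 0.1238, so P(A) = 0.1238/(1+0.1238) ≈ 0.11.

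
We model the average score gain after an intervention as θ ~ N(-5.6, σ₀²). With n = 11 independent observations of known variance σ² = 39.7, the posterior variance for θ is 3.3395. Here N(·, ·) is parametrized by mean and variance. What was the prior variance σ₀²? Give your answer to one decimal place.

σ₀² = 44.7

Posterior precision equals prior precision plus data precision: 1/σ_n² = 1/σ₀² + n/σ².
So 1/σ₀² = 1/3.3395 − 11/39.7 = 0.299446 − 0.277078 = 0.022368.
Hence σ₀² = 1/0.022368 ≈ 44.7.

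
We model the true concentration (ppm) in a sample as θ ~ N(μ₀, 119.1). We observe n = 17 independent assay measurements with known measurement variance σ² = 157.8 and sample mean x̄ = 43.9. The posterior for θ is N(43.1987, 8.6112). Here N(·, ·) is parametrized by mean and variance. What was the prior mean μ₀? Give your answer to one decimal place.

μ₀ = 34.2

With known observation variance, the Normal–Normal posterior has precision τ_n = τ₀ + n/σ² and mean μ_n = (τ₀μ₀ + (n/σ²)x̄)/τ_n.
Here τ₀ = 1/119.1 = 0.008396 and τ_data = 17/157.8 = 0.107731, so τ_n = 0.116127.
Rearranging for μ₀: μ₀ = (μ_n·τ_n − τ_data·x̄)/τ₀ = (43.1987·0.116127 − 0.107731·43.9) / 0.008396 = 0.287145/0.008396 ≈ 34.2.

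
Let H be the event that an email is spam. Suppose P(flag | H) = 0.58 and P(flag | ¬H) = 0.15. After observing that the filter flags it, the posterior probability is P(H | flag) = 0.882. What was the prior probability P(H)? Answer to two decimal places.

In odds form, posterior odds = prior odds × likelihood ratio, so prior odds = posterior odds ÷ LR.
Posterior odds = 0.882/(1−0.882) = 7.4746. LR = 0.58/0.15 = 3.8667.
Prior odds = 7.4746/3.8667 = 1.9331, so P(H) = 1.9331/(1+1.9331) ≈ 0.66.

P(H) = 0.66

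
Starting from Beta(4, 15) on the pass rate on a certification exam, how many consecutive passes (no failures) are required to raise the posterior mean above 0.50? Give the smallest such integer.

After k passes and 0 failures the posterior is Beta(4+k, 15), with mean (4+k)/(4+15+k).
Set (4+k)/(19+k) > 0.50 and solve: k > (0.50·19 − 4)/(1 − 0.50) = 11.000.
The smallest integer exceeding 11.000 is 12.

k = 12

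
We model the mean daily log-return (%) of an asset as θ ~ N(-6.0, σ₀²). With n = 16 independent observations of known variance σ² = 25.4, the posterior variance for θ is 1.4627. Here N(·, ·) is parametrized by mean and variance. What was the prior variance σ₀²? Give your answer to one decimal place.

σ₀² = 18.6

For the Normal–Normal model with known σ², precisions add: τ_n = τ₀ + n/σ².
So 1/σ₀² = 1/1.4627 − 16/25.4 = 0.683667 − 0.629921 = 0.053746.
Hence σ₀² = 1/0.053746 ≈ 18.6.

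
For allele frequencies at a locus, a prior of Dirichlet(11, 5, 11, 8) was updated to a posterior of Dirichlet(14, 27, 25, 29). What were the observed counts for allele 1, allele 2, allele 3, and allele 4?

For a Dirichlet(α) prior with multinomial counts c, the posterior is Dirichlet(α + c) componentwise.
Counts are posterior − prior componentwise: 14−11=3, 27−5=22, 25−11=14, 29−8=21.

counts (3, 22, 14, 21)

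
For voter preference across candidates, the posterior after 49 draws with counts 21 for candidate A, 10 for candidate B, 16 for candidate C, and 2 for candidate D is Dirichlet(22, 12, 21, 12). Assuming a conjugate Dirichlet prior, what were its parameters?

Dirichlet(1, 2, 5, 10)

For a Dirichlet(α) prior with multinomial counts c, the posterior is Dirichlet(α + c) componentwise.
Subtract each count from the matching posterior parameter: 22−21=1, 12−10=2, 21−16=5, 12−2=10.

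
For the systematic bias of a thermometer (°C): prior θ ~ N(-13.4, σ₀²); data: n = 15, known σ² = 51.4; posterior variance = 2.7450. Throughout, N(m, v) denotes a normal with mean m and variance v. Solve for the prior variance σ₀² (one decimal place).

Posterior precision equals prior precision plus data precision: 1/σ_n² = 1/σ₀² + n/σ².
So 1/σ₀² = 1/2.7450 − 15/51.4 = 0.364299 − 0.291829 = 0.072470.
Hence σ₀² = 1/0.072470 ≈ 13.8.

σ₀² = 13.8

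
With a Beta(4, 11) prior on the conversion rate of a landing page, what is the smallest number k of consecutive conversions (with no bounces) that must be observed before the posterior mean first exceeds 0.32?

After k conversions and 0 bounces the posterior is Beta(4+k, 11), with mean (4+k)/(4+11+k).
Set (4+k)/(15+k) > 0.32 and solve: k > (0.32·15 − 4)/(1 − 0.32) = 1.176.
The smallest integer exceeding 1.176 is 2.

k = 2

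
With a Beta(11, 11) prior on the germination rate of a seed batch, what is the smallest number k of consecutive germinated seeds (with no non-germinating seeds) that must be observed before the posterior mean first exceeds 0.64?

After k germinated seeds and 0 non-germinating seeds the posterior is Beta(11+k, 11), with mean (11+k)/(11+11+k).
Set (11+k)/(22+k) > 0.64 and solve: k > (0.64·22 − 11)/(1 − 0.64) = 8.556.
The smallest integer exceeding 8.556 is 9.

k = 9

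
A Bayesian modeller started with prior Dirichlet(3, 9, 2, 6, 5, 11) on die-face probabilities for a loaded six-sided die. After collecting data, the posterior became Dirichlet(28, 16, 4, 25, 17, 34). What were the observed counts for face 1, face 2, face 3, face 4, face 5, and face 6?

For a Dirichlet(α) prior with multinomial counts c, the posterior is Dirichlet(α + c) componentwise.
Counts are posterior − prior componentwise: 28−3=25, 16−9=7, 4−2=2, 25−6=19, 17−5=12, 34−11=23.

counts (25, 7, 2, 19, 12, 23)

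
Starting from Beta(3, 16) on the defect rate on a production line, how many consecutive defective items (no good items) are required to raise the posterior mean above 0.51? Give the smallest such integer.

After k defective items and 0 good items the posterior is Beta(3+k, 16), with mean (3+k)/(3+16+k).
Set (3+k)/(19+k) > 0.51 and solve: k > (0.51·19 − 3)/(1 − 0.51) = 13.653.
The smallest integer exceeding 13.653 is 14.

k = 14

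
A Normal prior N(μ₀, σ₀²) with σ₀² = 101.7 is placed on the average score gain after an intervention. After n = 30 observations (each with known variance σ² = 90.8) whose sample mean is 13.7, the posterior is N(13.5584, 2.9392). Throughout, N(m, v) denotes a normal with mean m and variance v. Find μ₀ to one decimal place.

With known observation variance, the Normal–Normal posterior has precision τ_n = τ₀ + n/σ² and mean μ_n = (τ₀μ₀ + (n/σ²)x̄)/τ_n.
Here τ₀ = 1/101.7 = 0.009833 and τ_data = 30/90.8 = 0.330396, so τ_n = 0.340229.
Rearranging for μ₀: μ₀ = (μ_n·τ_n − τ_data·x̄)/τ₀ = (13.5584·0.340229 − 0.330396·13.7) / 0.009833 = 0.086536/0.009833 ≈ 8.8.

μ₀ = 8.8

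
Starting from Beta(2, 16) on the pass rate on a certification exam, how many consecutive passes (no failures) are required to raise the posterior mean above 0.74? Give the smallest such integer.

k = 44

After k passes and 0 failures the posterior is Beta(2+k, 16), with mean (2+k)/(2+16+k).
Set (2+k)/(18+k) > 0.74 and solve: k > (0.74·18 − 2)/(1 − 0.74) = 43.538.
The smallest integer exceeding 43.538 is 44.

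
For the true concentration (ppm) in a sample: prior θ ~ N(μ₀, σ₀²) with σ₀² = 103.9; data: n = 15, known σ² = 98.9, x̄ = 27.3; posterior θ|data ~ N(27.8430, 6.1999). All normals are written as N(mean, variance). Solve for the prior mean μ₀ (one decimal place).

With known observation variance, the Normal–Normal posterior has precision τ_n = τ₀ + n/σ² and mean μ_n = (τ₀μ₀ + (n/σ²)x̄)/τ_n.
Here τ₀ = 1/103.9 = 0.009625 and τ_data = 15/98.9 = 0.151668, so τ_n = 0.161293.
Rearranging for μ₀: μ₀ = (μ_n·τ_n − τ_data·x̄)/τ₀ = (27.8430·0.161293 − 0.151668·27.3) / 0.009625 = 0.350345/0.009625 ≈ 36.4.

μ₀ = 36.4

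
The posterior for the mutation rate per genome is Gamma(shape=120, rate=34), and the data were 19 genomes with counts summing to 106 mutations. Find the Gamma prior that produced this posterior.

A Gamma(α, β) prior (rate parametrization) on a Poisson rate with n observations summing to S gives posterior Gamma(α+S, β+n).
So α = 120 − 106 = 14 and β = 34 − 19 = 15.

Gamma(shape=14, rate=15)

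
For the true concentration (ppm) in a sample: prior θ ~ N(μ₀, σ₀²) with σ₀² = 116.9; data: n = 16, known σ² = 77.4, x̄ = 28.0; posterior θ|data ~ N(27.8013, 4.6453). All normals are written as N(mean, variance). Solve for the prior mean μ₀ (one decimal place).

With known observation variance, the Normal–Normal posterior has precision τ_n = τ₀ + n/σ² and mean μ_n = (τ₀μ₀ + (n/σ²)x̄)/τ_n.
Here τ₀ = 1/116.9 = 0.008554 and τ_data = 16/77.4 = 0.206718, so τ_n = 0.215272.
Rearranging for μ₀: μ₀ = (μ_n·τ_n − τ_data·x̄)/τ₀ = (27.8013·0.215272 − 0.206718·28.0) / 0.008554 = 0.196737/0.008554 ≈ 23.0.

μ₀ = 23.0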